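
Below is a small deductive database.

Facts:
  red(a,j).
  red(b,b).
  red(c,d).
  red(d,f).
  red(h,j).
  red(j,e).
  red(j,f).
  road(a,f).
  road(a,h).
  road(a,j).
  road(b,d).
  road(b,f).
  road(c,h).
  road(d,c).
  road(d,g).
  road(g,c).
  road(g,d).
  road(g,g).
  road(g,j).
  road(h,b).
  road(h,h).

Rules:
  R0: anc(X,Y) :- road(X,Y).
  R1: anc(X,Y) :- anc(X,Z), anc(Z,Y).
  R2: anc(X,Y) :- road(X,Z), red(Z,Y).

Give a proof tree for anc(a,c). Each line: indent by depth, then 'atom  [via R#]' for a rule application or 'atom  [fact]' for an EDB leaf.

round 1: derive anc(a,f) via R0 from road(a,f)
round 1: derive anc(a,h) via R0 from road(a,h)
round 1: derive anc(a,j) via R0 from road(a,j)
round 1: derive anc(b,d) via R0 from road(b,d)
round 1: derive anc(b,f) via R0 from road(b,f)
round 1: derive anc(c,h) via R0 from road(c,h)
round 1: derive anc(d,c) via R0 from road(d,c)
round 1: derive anc(d,g) via R0 from road(d,g)
round 1: derive anc(g,c) via R0 from road(g,c)
round 1: derive anc(g,d) via R0 from road(g,d)
round 1: derive anc(g,g) via R0 from road(g,g)
round 1: derive anc(g,j) via R0 from road(g,j)
round 1: derive anc(h,b) via R0 from road(h,b)
round 1: derive anc(h,h) via R0 from road(h,h)
round 1: derive anc(a,e) via R2 from road(a,j), red(j,e)
round 1: derive anc(c,j) via R2 from road(c,h), red(h,j)
round 1: derive anc(d,d) via R2 from road(d,c), red(c,d)
round 1: derive anc(g,e) via R2 from road(g,j), red(j,e)
round 1: derive anc(g,f) via R2 from road(g,d), red(d,f)
round 1: derive anc(h,j) via R2 from road(h,h), red(h,j)
round 2: derive anc(a,b) via R1 from anc(a,h), anc(h,b)
round 2: derive anc(b,c) via R1 from anc(b,d), anc(d,c)
round 2: derive anc(b,g) via R1 from anc(b,d), anc(d,g)
round 2: derive anc(c,b) via R1 from anc(c,h), anc(h,b)
round 2: derive anc(d,e) via R1 from anc(d,g), anc(g,e)
round 2: derive anc(d,f) via R1 from anc(d,g), anc(g,f)
round 2: derive anc(d,h) via R1 from anc(d,c), anc(c,h)
round 2: derive anc(d,j) via R1 from anc(d,c), anc(c,j)
round 2: derive anc(g,h) via R1 from anc(g,c), anc(c,h)
round 2: derive anc(h,d) via R1 from anc(h,b), anc(b,d)
round 2: derive anc(h,f) via R1 from anc(h,b), anc(b,f)
round 3: derive anc(a,c) via R1 from anc(a,b), anc(b,c)
round 3: derive anc(a,d) via R1 from anc(a,b), anc(b,d)
round 3: derive anc(a,g) via R1 from anc(a,b), anc(b,g)
round 3: derive anc(b,b) via R1 from anc(b,c), anc(c,b)
round 3: derive anc(b,e) via R1 from anc(b,d), anc(d,e)
round 3: derive anc(b,h) via R1 from anc(b,c), anc(c,h)
round 3: derive anc(b,j) via R1 from anc(b,c), anc(c,j)
round 3: derive anc(c,c) via R1 from anc(c,b), anc(b,c)
round 3: derive anc(c,d) via R1 from anc(c,b), anc(b,d)
round 3: derive anc(c,f) via R1 from anc(c,b), anc(b,f)
round 3: derive anc(c,g) via R1 from anc(c,b), anc(b,g)
round 3: derive anc(d,b) via R1 from anc(d,c), anc(c,b)
round 3: derive anc(g,b) via R1 from anc(g,c), anc(c,b)
round 3: derive anc(h,c) via R1 from anc(h,b), anc(b,c)
round 3: derive anc(h,e) via R1 from anc(h,d), anc(d,e)
round 3: derive anc(h,g) via R1 from anc(h,b), anc(b,g)
round 4: derive anc(c,e) via R1 from anc(c,b), anc(b,e)

anc(a,c)  [via R1]
  anc(a,b)  [via R1]
    anc(a,h)  [via R0]
      road(a,h)  [fact]
    anc(h,b)  [via R0]
      road(h,b)  [fact]
  anc(b,c)  [via R1]
    anc(b,d)  [via R0]
      road(b,d)  [fact]
    anc(d,c)  [via R0]
      road(d,c)  [fact]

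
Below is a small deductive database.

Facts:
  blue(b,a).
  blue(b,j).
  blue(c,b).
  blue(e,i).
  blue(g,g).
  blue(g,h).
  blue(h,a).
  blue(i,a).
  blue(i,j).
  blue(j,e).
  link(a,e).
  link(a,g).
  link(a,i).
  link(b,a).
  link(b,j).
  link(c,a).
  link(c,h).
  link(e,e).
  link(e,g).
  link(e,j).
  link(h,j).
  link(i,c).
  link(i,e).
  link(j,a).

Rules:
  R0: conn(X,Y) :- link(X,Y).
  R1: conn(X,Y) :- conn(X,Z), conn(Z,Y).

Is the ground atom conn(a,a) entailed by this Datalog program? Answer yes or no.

round 1: derive conn(a,e) via R0 from link(a,e)
round 1: derive conn(a,g) via R0 from link(a,g)
round 1: derive conn(a,i) via R0 from link(a,i)
round 1: derive conn(b,a) via R0 from link(b,a)
round 1: derive conn(b,j) via R0 from link(b,j)
round 1: derive conn(c,a) via R0 from link(c,a)
round 1: derive conn(c,h) via R0 from link(c,h)
round 1: derive conn(e,e) via R0 from link(e,e)
round 1: derive conn(e,g) via R0 from link(e,g)
round 1: derive conn(e,j) via R0 from link(e,j)
round 1: derive conn(h,j) via R0 from link(h,j)
round 1: derive conn(i,c) via R0 from link(i,c)
round 1: derive conn(i,e) via R0 from link(i,e)
round 1: derive conn(j,a) via R0 from link(j,a)
round 2: derive conn(a,c) via R1 from conn(a,i), conn(i,c)
round 2: derive conn(a,j) via R1 from conn(a,e), conn(e,j)
round 2: derive conn(b,e) via R1 from conn(b,a), conn(a,e)
round 2: derive conn(b,g) via R1 from conn(b,a), conn(a,g)
round 2: derive conn(b,i) via R1 from conn(b,a), conn(a,i)
round 2: derive conn(c,e) via R1 from conn(c,a), conn(a,e)
round 2: derive conn(c,g) via R1 from conn(c,a), conn(a,g)
round 2: derive conn(c,i) via R1 from conn(c,a), conn(a,i)
round 2: derive conn(c,j) via R1 from conn(c,h), conn(h,j)
round 2: derive conn(e,a) via R1 from conn(e,j), conn(j,a)
round 2: derive conn(h,a) via R1 from conn(h,j), conn(j,a)
round 2: derive conn(i,a) via R1 from conn(i,c), conn(c,a)
round 2: derive conn(i,g) via R1 from conn(i,e), conn(e,g)
round 2: derive conn(i,h) via R1 from conn(i,c), conn(c,h)
round 2: derive conn(i,j) via R1 from conn(i,e), conn(e,j)
round 2: derive conn(j,e) via R1 from conn(j,a), conn(a,e)
round 2: derive conn(j,g) via R1 from conn(j,a), conn(a,g)
round 2: derive conn(j,i) via R1 from conn(j,a), conn(a,i)
round 3: derive conn(a,a) via R1 from conn(a,c), conn(c,a)
round 3: derive conn(a,h) via R1 from conn(a,c), conn(c,h)
round 3: derive conn(b,c) via R1 from conn(b,a), conn(a,c)
round 3: derive conn(b,h) via R1 from conn(b,i), conn(i,h)
round 3: derive conn(c,c) via R1 from conn(c,a), conn(a,c)
round 3: derive conn(e,c) via R1 from conn(e,a), conn(a,c)
round 3: derive conn(e,i) via R1 from conn(e,a), conn(a,i)
round 3: derive conn(h,c) via R1 from conn(h,a), conn(a,c)
round 3: derive conn(h,e) via R1 from conn(h,a), conn(a,e)
round 3: derive conn(h,g) via R1 from conn(h,a), conn(a,g)
round 3: derive conn(h,i) via R1 from conn(h,a), conn(a,i)
round 3: derive conn(i,i) via R1 from conn(i,a), conn(a,i)
round 3: derive conn(j,c) via R1 from conn(j,a), conn(a,c)
round 3: derive conn(j,h) via R1 from conn(j,i), conn(i,h)
round 3: derive conn(j,j) via R1 from conn(j,a), conn(a,j)
round 4: derive conn(e,h) via R1 from conn(e,a), conn(a,h)
round 4: derive conn(h,h) via R1 from conn(h,a), conn(a,h)

yes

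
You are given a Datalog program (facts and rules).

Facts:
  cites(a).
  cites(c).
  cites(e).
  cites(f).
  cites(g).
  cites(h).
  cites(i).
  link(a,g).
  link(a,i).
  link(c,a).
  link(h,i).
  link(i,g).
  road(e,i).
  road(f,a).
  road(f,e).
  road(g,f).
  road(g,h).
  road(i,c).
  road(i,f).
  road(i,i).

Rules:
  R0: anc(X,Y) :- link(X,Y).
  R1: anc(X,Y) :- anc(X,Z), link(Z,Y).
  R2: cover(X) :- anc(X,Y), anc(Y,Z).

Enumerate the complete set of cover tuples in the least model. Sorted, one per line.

round 1: derive anc(a,g) via R0 from link(a,g)
round 1: derive anc(a,i) via R0 from link(a,i)
round 1: derive anc(c,a) via R0 from link(c,a)
round 1: derive anc(h,i) via R0 from link(h,i)
round 1: derive anc(i,g) via R0 from link(i,g)
round 2: derive anc(c,g) via R1 from anc(c,a), link(a,g)
round 2: derive anc(c,i) via R1 from anc(c,a), link(a,i)
round 2: derive anc(h,g) via R1 from anc(h,i), link(i,g)
round 2: derive cover(a) via R2 from anc(a,i), anc(i,g)
round 2: derive cover(c) via R2 from anc(c,a), anc(a,g)
round 2: derive cover(h) via R2 from anc(h,i), anc(i,g)

cover(a)
cover(c)
cover(h)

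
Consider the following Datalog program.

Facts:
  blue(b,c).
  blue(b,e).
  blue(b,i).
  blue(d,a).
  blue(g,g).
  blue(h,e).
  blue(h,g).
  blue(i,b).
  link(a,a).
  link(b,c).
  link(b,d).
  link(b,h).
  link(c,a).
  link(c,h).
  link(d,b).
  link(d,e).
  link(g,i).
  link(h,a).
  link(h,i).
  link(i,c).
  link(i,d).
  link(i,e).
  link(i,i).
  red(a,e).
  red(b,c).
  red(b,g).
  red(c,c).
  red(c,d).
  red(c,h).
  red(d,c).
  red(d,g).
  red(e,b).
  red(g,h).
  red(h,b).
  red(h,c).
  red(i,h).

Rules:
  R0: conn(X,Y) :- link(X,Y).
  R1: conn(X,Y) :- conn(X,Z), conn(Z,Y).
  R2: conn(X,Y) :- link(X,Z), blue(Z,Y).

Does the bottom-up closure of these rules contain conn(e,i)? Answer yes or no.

round 1: derive conn(a,a) via R0 from link(a,a)
round 1: derive conn(b,c) via R0 from link(b,c)
round 1: derive conn(b,d) via R0 from link(b,d)
round 1: derive conn(b,h) via R0 from link(b,h)
round 1: derive conn(c,a) via R0 from link(c,a)
round 1: derive conn(c,h) via R0 from link(c,h)
round 1: derive conn(d,b) via R0 from link(d,b)
round 1: derive conn(d,e) via R0 from link(d,e)
round 1: derive conn(g,i) via R0 from link(g,i)
round 1: derive conn(h,a) via R0 from link(h,a)
round 1: derive conn(h,i) via R0 from link(h,i)
round 1: derive conn(i,c) via R0 from link(i,c)
round 1: derive conn(i,d) via R0 from link(i,d)
round 1: derive conn(i,e) via R0 from link(i,e)
round 1: derive conn(i,i) via R0 from link(i,i)
round 1: derive conn(b,a) via R2 from link(b,d), blue(d,a)
round 1: derive conn(b,e) via R2 from link(b,h), blue(h,e)
round 1: derive conn(b,g) via R2 from link(b,h), blue(h,g)
round 1: derive conn(c,e) via R2 from link(c,h), blue(h,e)
round 1: derive conn(c,g) via R2 from link(c,h), blue(h,g)
round 1: derive conn(d,c) via R2 from link(d,b), blue(b,c)
round 1: derive conn(d,i) via R2 from link(d,b), blue(b,i)
round 1: derive conn(g,b) via R2 from link(g,i), blue(i,b)
round 1: derive conn(h,b) via R2 from link(h,i), blue(i,b)
round 1: derive conn(i,a) via R2 from link(i,d), blue(d,a)
round 1: derive conn(i,b) via R2 from link(i,i), blue(i,b)
round 2: derive conn(b,b) via R1 from conn(b,d), conn(d,b)
round 2: derive conn(b,i) via R1 from conn(b,d), conn(d,i)
round 2: derive conn(c,b) via R1 from conn(c,g), conn(g,b)
round 2: derive conn(c,i) via R1 from conn(c,g), conn(g,i)
round 2: derive conn(d,a) via R1 from conn(d,b), conn(b,a)
round 2: derive conn(d,d) via R1 from conn(d,b), conn(b,d)
round 2: derive conn(d,g) via R1 from conn(d,b), conn(b,g)
round 2: derive conn(d,h) via R1 from conn(d,b), conn(b,h)
round 2: derive conn(g,a) via R1 from conn(g,b), conn(b,a)
round 2: derive conn(g,c) via R1 from conn(g,b), conn(b,c)
round 2: derive conn(g,d) via R1 from conn(g,b), conn(b,d)
round 2: derive conn(g,e) via R1 from conn(g,b), conn(b,e)
round 2: derive conn(g,g) via R1 from conn(g,b), conn(b,g)
round 2: derive conn(g,h) via R1 from conn(g,b), conn(b,h)
round 2: derive conn(h,c) via R1 from conn(h,b), conn(b,c)
round 2: derive conn(h,d) via R1 from conn(h,b), conn(b,d)
round 2: derive conn(h,e) via R1 from conn(h,b), conn(b,e)
round 2: derive conn(h,g) via R1 from conn(h,b), conn(b,g)
round 2: derive conn(h,h) via R1 from conn(h,b), conn(b,h)
round 2: derive conn(i,g) via R1 from conn(i,b), conn(b,g)
round 2: derive conn(i,h) via R1 from conn(i,b), conn(b,h)
round 3: derive conn(c,c) via R1 from conn(c,b), conn(b,c)
round 3: derive conn(c,d) via R1 from conn(c,b), conn(b,d)

no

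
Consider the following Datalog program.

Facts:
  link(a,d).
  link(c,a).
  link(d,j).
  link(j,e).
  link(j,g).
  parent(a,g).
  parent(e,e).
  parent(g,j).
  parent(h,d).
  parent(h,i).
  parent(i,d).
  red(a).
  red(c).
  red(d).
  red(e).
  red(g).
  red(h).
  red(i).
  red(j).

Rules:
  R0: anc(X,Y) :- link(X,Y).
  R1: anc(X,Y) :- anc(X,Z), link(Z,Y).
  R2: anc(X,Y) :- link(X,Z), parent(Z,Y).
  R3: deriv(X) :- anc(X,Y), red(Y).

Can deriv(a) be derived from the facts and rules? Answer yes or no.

yes

round 1: derive anc(a,d) via R0 from link(a,d)
round 1: derive anc(c,a) via R0 from link(c,a)
round 1: derive anc(d,j) via R0 from link(d,j)
round 1: derive anc(j,e) via R0 from link(j,e)
round 1: derive anc(j,g) via R0 from link(j,g)
round 1: derive anc(c,g) via R2 from link(c,a), parent(a,g)
round 1: derive anc(j,j) via R2 from link(j,g), parent(g,j)
round 2: derive anc(a,j) via R1 from anc(a,d), link(d,j)
round 2: derive anc(c,d) via R1 from anc(c,a), link(a,d)
round 2: derive anc(d,e) via R1 from anc(d,j), link(j,e)
round 2: derive anc(d,g) via R1 from anc(d,j), link(j,g)
round 2: derive deriv(a) via R3 from anc(a,d), red(d)
round 2: derive deriv(c) via R3 from anc(c,a), red(a)
round 2: derive deriv(d) via R3 from anc(d,j), red(j)
round 2: derive deriv(j) via R3 from anc(j,e), red(e)
round 3: derive anc(a,e) via R1 from anc(a,j), link(j,e)
round 3: derive anc(a,g) via R1 from anc(a,j), link(j,g)
round 3: derive anc(c,j) via R1 from anc(c,d), link(d,j)
round 4: derive anc(c,e) via R1 from anc(c,j), link(j,e)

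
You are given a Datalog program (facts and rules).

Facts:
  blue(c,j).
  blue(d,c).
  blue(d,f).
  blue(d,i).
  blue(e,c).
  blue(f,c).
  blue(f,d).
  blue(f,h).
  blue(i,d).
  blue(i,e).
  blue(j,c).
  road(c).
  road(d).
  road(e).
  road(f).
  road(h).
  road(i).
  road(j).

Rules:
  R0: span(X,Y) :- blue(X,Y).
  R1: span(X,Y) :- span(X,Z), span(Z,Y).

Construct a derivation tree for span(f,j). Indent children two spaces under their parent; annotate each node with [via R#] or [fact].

span(f,j)  [via R1]
  span(f,c)  [via R0]
    blue(f,c)  [fact]
  span(c,j)  [via R0]
    blue(c,j)  [fact]

round 1: derive span(c,j) via R0 from blue(c,j)
round 1: derive span(d,c) via R0 from blue(d,c)
round 1: derive span(d,f) via R0 from blue(d,f)
round 1: derive span(d,i) via R0 from blue(d,i)
round 1: derive span(e,c) via R0 from blue(e,c)
round 1: derive span(f,c) via R0 from blue(f,c)
round 1: derive span(f,d) via R0 from blue(f,d)
round 1: derive span(f,h) via R0 from blue(f,h)
round 1: derive span(i,d) via R0 from blue(i,d)
round 1: derive span(i,e) via R0 from blue(i,e)
round 1: derive span(j,c) via R0 from blue(j,c)
round 2: derive span(c,c) via R1 from span(c,j), span(j,c)
round 2: derive span(d,d) via R1 from span(d,f), span(f,d)
round 2: derive span(d,e) via R1 from span(d,i), span(i,e)
round 2: derive span(d,h) via R1 from span(d,f), span(f,h)
round 2: derive span(d,j) via R1 from span(d,c), span(c,j)
round 2: derive span(e,j) via R1 from span(e,c), span(c,j)
round 2: derive span(f,f) via R1 from span(f,d), span(d,f)
round 2: derive span(f,i) via R1 from span(f,d), span(d,i)
round 2: derive span(f,j) via R1 from span(f,c), span(c,j)
round 2: derive span(i,c) via R1 from span(i,d), span(d,c)
round 2: derive span(i,f) via R1 from span(i,d), span(d,f)
round 2: derive span(i,i) via R1 from span(i,d), span(d,i)
round 2: derive span(j,j) via R1 from span(j,c), span(c,j)
round 3: derive span(f,e) via R1 from span(f,d), span(d,e)
round 3: derive span(i,h) via R1 from span(i,d), span(d,h)
round 3: derive span(i,j) via R1 from span(i,c), span(c,j)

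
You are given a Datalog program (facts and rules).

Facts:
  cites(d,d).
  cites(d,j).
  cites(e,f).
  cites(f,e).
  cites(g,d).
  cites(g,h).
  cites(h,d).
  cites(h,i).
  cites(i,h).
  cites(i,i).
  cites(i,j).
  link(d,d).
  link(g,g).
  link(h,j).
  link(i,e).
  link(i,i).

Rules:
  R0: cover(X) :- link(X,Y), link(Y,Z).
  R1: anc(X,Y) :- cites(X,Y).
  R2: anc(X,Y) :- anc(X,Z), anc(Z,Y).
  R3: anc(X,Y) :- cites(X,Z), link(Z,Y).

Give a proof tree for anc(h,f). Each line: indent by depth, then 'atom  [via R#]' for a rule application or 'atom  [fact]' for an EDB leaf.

round 1: derive anc(d,d) via R1 from cites(d,d)
round 1: derive anc(d,j) via R1 from cites(d,j)
round 1: derive anc(e,f) via R1 from cites(e,f)
round 1: derive anc(f,e) via R1 from cites(f,e)
round 1: derive anc(g,d) via R1 from cites(g,d)
round 1: derive anc(g,h) via R1 from cites(g,h)
round 1: derive anc(h,d) via R1 from cites(h,d)
round 1: derive anc(h,i) via R1 from cites(h,i)
round 1: derive anc(i,h) via R1 from cites(i,h)
round 1: derive anc(i,i) via R1 from cites(i,i)
round 1: derive anc(i,j) via R1 from cites(i,j)
round 1: derive anc(g,j) via R3 from cites(g,h), link(h,j)
round 1: derive anc(h,e) via R3 from cites(h,i), link(i,e)
round 1: derive anc(i,e) via R3 from cites(i,i), link(i,e)
round 2: derive anc(e,e) via R2 from anc(e,f), anc(f,e)
round 2: derive anc(f,f) via R2 from anc(f,e), anc(e,f)
round 2: derive anc(g,e) via R2 from anc(g,h), anc(h,e)
round 2: derive anc(g,i) via R2 from anc(g,h), anc(h,i)
round 2: derive anc(h,f) via R2 from anc(h,e), anc(e,f)
round 2: derive anc(h,h) via R2 from anc(h,i), anc(i,h)
round 2: derive anc(h,j) via R2 from anc(h,d), anc(d,j)
round 2: derive anc(i,d) via R2 from anc(i,h), anc(h,d)
round 2: derive anc(i,f) via R2 from anc(i,e), anc(e,f)
round 3: derive anc(g,f) via R2 from anc(g,e), anc(e,f)

anc(h,f)  [via R2]
  anc(h,e)  [via R3]
    cites(h,i)  [fact]
    link(i,e)  [fact]
  anc(e,f)  [via R1]
    cites(e,f)  [fact]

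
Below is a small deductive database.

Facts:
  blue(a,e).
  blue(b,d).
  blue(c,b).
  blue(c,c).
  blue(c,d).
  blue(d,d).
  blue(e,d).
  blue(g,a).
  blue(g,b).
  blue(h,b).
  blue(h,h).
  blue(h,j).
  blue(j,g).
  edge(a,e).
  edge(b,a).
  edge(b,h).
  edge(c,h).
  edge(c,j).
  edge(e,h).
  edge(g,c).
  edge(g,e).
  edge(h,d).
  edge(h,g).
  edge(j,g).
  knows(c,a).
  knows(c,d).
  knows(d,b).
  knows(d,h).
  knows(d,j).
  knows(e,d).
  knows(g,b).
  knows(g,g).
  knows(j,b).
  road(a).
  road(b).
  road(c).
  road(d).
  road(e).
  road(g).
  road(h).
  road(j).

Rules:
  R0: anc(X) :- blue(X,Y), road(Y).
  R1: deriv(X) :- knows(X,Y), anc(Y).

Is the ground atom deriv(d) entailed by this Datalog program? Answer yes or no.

round 1: derive anc(a) via R0 from blue(a,e), road(e)
round 1: derive anc(b) via R0 from blue(b,d), road(d)
round 1: derive anc(c) via R0 from blue(c,b), road(b)
round 1: derive anc(d) via R0 from blue(d,d), road(d)
round 1: derive anc(e) via R0 from blue(e,d), road(d)
round 1: derive anc(g) via R0 from blue(g,a), road(a)
round 1: derive anc(h) via R0 from blue(h,b), road(b)
round 1: derive anc(j) via R0 from blue(j,g), road(g)
round 2: derive deriv(c) via R1 from knows(c,a), anc(a)
round 2: derive deriv(d) via R1 from knows(d,b), anc(b)
round 2: derive deriv(e) via R1 from knows(e,d), anc(d)
round 2: derive deriv(g) via R1 from knows(g,b), anc(b)
round 2: derive deriv(j) via R1 from knows(j,b), anc(b)

yes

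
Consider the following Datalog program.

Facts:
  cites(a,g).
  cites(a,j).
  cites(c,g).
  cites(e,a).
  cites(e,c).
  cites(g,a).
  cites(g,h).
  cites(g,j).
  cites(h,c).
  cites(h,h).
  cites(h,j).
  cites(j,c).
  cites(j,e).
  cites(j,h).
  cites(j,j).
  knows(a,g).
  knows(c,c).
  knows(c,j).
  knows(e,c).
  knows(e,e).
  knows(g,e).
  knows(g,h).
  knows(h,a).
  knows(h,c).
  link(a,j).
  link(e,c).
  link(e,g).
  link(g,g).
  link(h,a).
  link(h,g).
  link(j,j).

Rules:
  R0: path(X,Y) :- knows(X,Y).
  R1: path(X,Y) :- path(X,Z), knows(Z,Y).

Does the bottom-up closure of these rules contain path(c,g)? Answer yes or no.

round 1: derive path(a,g) via R0 from knows(a,g)
round 1: derive path(c,c) via R0 from knows(c,c)
round 1: derive path(c,j) via R0 from knows(c,j)
round 1: derive path(e,c) via R0 from knows(e,c)
round 1: derive path(e,e) via R0 from knows(e,e)
round 1: derive path(g,e) via R0 from knows(g,e)
round 1: derive path(g,h) via R0 from knows(g,h)
round 1: derive path(h,a) via R0 from knows(h,a)
round 1: derive path(h,c) via R0 from knows(h,c)
round 2: derive path(a,e) via R1 from path(a,g), knows(g,e)
round 2: derive path(a,h) via R1 from path(a,g), knows(g,h)
round 2: derive path(e,j) via R1 from path(e,c), knows(c,j)
round 2: derive path(g,a) via R1 from path(g,h), knows(h,a)
round 2: derive path(g,c) via R1 from path(g,e), knows(e,c)
round 2: derive path(h,g) via R1 from path(h,a), knows(a,g)
round 2: derive path(h,j) via R1 from path(h,c), knows(c,j)
round 3: derive path(a,a) via R1 from path(a,h), knows(h,a)
round 3: derive path(a,c) via R1 from path(a,e), knows(e,c)
round 3: derive path(g,g) via R1 from path(g,a), knows(a,g)
round 3: derive path(g,j) via R1 from path(g,c), knows(c,j)
round 3: derive path(h,e) via R1 from path(h,g), knows(g,e)
round 3: derive path(h,h) via R1 from path(h,g), knows(g,h)
round 4: derive path(a,j) via R1 from path(a,c), knows(c,j)

no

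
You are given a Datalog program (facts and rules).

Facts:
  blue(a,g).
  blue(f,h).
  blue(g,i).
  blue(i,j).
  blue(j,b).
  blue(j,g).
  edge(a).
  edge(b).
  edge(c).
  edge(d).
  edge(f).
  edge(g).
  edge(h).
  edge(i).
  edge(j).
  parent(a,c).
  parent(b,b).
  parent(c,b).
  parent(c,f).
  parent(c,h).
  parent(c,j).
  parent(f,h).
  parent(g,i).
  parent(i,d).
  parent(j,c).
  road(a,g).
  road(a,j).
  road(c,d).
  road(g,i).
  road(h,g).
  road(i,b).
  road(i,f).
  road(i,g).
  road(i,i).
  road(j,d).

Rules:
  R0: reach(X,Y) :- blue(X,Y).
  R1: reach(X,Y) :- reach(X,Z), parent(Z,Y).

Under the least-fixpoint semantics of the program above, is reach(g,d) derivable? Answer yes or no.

round 1: derive reach(a,g) via R0 from blue(a,g)
round 1: derive reach(f,h) via R0 from blue(f,h)
round 1: derive reach(g,i) via R0 from blue(g,i)
round 1: derive reach(i,j) via R0 from blue(i,j)
round 1: derive reach(j,b) via R0 from blue(j,b)
round 1: derive reach(j,g) via R0 from blue(j,g)
round 2: derive reach(a,i) via R1 from reach(a,g), parent(g,i)
round 2: derive reach(g,d) via R1 from reach(g,i), parent(i,d)
round 2: derive reach(i,c) via R1 from reach(i,j), parent(j,c)
round 2: derive reach(j,i) via R1 from reach(j,g), parent(g,i)
round 3: derive reach(a,d) via R1 from reach(a,i), parent(i,d)
round 3: derive reach(i,b) via R1 from reach(i,c), parent(c,b)
round 3: derive reach(i,f) via R1 from reach(i,c), parent(c,f)
round 3: derive reach(i,h) via R1 from reach(i,c), parent(c,h)
round 3: derive reach(j,d) via R1 from reach(j,i), parent(i,d)

yes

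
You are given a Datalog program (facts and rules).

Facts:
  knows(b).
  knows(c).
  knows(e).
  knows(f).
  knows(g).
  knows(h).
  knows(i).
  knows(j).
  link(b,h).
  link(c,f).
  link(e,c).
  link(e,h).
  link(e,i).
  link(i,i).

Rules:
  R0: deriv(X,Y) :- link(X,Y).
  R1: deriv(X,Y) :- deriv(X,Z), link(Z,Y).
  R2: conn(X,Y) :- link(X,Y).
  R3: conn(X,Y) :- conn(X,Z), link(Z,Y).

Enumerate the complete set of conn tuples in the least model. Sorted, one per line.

conn(b,h)
conn(c,f)
conn(e,c)
conn(e,f)
conn(e,h)
conn(e,i)
conn(i,i)

round 1: derive conn(b,h) via R2 from link(b,h)
round 1: derive conn(c,f) via R2 from link(c,f)
round 1: derive conn(e,c) via R2 from link(e,c)
round 1: derive conn(e,h) via R2 from link(e,h)
round 1: derive conn(e,i) via R2 from link(e,i)
round 1: derive conn(i,i) via R2 from link(i,i)
round 2: derive conn(e,f) via R3 from conn(e,c), link(c,f)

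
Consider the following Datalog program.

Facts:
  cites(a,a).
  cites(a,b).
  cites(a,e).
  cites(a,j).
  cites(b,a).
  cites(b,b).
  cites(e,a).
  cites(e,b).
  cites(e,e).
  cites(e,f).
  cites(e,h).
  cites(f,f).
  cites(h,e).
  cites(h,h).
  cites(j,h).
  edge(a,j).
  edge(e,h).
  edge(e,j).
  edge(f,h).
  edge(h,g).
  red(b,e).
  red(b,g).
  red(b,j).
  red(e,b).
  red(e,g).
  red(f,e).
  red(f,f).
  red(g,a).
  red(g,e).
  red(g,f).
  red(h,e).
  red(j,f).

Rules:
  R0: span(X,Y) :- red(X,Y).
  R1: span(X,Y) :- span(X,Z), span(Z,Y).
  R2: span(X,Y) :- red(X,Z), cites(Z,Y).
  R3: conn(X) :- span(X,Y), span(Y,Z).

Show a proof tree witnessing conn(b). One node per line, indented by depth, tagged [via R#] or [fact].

round 1: derive span(b,e) via R0 from red(b,e)
round 1: derive span(b,g) via R0 from red(b,g)
round 1: derive span(b,j) via R0 from red(b,j)
round 1: derive span(e,b) via R0 from red(e,b)
round 1: derive span(e,g) via R0 from red(e,g)
round 1: derive span(f,e) via R0 from red(f,e)
round 1: derive span(f,f) via R0 from red(f,f)
round 1: derive span(g,a) via R0 from red(g,a)
round 1: derive span(g,e) via R0 from red(g,e)
round 1: derive span(g,f) via R0 from red(g,f)
round 1: derive span(h,e) via R0 from red(h,e)
round 1: derive span(j,f) via R0 from red(j,f)
round 1: derive span(b,a) via R2 from red(b,e), cites(e,a)
round 1: derive span(b,b) via R2 from red(b,e), cites(e,b)
round 1: derive span(b,f) via R2 from red(b,e), cites(e,f)
round 1: derive span(b,h) via R2 from red(b,e), cites(e,h)
round 1: derive span(e,a) via R2 from red(e,b), cites(b,a)
round 1: derive span(f,a) via R2 from red(f,e), cites(e,a)
round 1: derive span(f,b) via R2 from red(f,e), cites(e,b)
round 1: derive span(f,h) via R2 from red(f,e), cites(e,h)
round 1: derive span(g,b) via R2 from red(g,a), cites(a,b)
round 1: derive span(g,h) via R2 from red(g,e), cites(e,h)
round 1: derive span(g,j) via R2 from red(g,a), cites(a,j)
round 1: derive span(h,a) via R2 from red(h,e), cites(e,a)
round 1: derive span(h,b) via R2 from red(h,e), cites(e,b)
round 1: derive span(h,f) via R2 from red(h,e), cites(e,f)
round 1: derive span(h,h) via R2 from red(h,e), cites(e,h)
round 2: derive span(e,e) via R1 from span(e,b), span(b,e)
round 2: derive span(e,f) via R1 from span(e,b), span(b,f)
round 2: derive span(e,h) via R1 from span(e,b), span(b,h)
round 2: derive span(e,j) via R1 from span(e,b), span(b,j)
round 2: derive span(f,g) via R1 from span(f,b), span(b,g)
round 2: derive span(f,j) via R1 from span(f,b), span(b,j)
round 2: derive span(g,g) via R1 from span(g,b), span(b,g)
round 2: derive span(h,g) via R1 from span(h,b), span(b,g)
round 2: derive span(h,j) via R1 from span(h,b), span(b,j)
round 2: derive span(j,a) via R1 from span(j,f), span(f,a)
round 2: derive span(j,b) via R1 from span(j,f), span(f,b)
round 2: derive span(j,e) via R1 from span(j,f), span(f,e)
round 2: derive span(j,h) via R1 from span(j,f), span(f,h)
round 2: derive conn(b) via R3 from span(b,b), span(b,a)
round 2: derive conn(e) via R3 from span(e,b), span(b,a)
round 2: derive conn(f) via R3 from span(f,b), span(b,a)
round 2: derive conn(g) via R3 from span(g,b), span(b,a)
round 2: derive conn(h) via R3 from span(h,b), span(b,a)
round 2: derive conn(j) via R3 from span(j,f), span(f,a)
round 3: derive span(j,g) via R1 from span(j,b), span(b,g)
round 3: derive span(j,j) via R1 from span(j,b), span(b,j)

conn(b)  [via R3]
  span(b,b)  [via R2]
    red(b,e)  [fact]
    cites(e,b)  [fact]
  span(b,a)  [via R2]
    red(b,e)  [fact]
    cites(e,a)  [fact]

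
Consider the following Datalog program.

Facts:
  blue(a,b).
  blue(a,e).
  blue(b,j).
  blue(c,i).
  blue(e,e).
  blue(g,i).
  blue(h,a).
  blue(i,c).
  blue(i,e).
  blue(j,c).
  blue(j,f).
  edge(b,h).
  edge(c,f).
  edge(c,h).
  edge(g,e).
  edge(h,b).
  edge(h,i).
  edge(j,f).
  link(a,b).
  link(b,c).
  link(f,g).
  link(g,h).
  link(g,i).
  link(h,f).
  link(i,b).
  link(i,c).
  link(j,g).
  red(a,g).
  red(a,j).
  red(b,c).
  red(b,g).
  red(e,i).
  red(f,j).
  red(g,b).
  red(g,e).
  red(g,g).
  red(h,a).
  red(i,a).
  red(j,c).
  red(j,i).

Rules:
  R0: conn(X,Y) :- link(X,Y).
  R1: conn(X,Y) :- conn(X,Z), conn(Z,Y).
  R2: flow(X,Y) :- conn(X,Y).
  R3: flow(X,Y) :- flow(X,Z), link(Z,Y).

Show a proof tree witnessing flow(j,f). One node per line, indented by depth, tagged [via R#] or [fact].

round 1: derive conn(a,b) via R0 from link(a,b)
round 1: derive conn(b,c) via R0 from link(b,c)
round 1: derive conn(f,g) via R0 from link(f,g)
round 1: derive conn(g,h) via R0 from link(g,h)
round 1: derive conn(g,i) via R0 from link(g,i)
round 1: derive conn(h,f) via R0 from link(h,f)
round 1: derive conn(i,b) via R0 from link(i,b)
round 1: derive conn(i,c) via R0 from link(i,c)
round 1: derive conn(j,g) via R0 from link(j,g)
round 2: derive conn(a,c) via R1 from conn(a,b), conn(b,c)
round 2: derive conn(f,h) via R1 from conn(f,g), conn(g,h)
round 2: derive conn(f,i) via R1 from conn(f,g), conn(g,i)
round 2: derive conn(g,b) via R1 from conn(g,i), conn(i,b)
round 2: derive conn(g,c) via R1 from conn(g,i), conn(i,c)
round 2: derive conn(g,f) via R1 from conn(g,h), conn(h,f)
round 2: derive conn(h,g) via R1 from conn(h,f), conn(f,g)
round 2: derive conn(j,h) via R1 from conn(j,g), conn(g,h)
round 2: derive conn(j,i) via R1 from conn(j,g), conn(g,i)
round 2: derive flow(a,b) via R2 from conn(a,b)
round 2: derive flow(b,c) via R2 from conn(b,c)
round 2: derive flow(f,g) via R2 from conn(f,g)
round 2: derive flow(g,h) via R2 from conn(g,h)
round 2: derive flow(g,i) via R2 from conn(g,i)
round 2: derive flow(h,f) via R2 from conn(h,f)
round 2: derive flow(i,b) via R2 from conn(i,b)
round 2: derive flow(i,c) via R2 from conn(i,c)
round 2: derive flow(j,g) via R2 from conn(j,g)
round 3: derive conn(f,b) via R1 from conn(f,g), conn(g,b)
round 3: derive conn(f,c) via R1 from conn(f,g), conn(g,c)
round 3: derive conn(f,f) via R1 from conn(f,g), conn(g,f)
round 3: derive conn(g,g) via R1 from conn(g,f), conn(f,g)
round 3: derive conn(h,b) via R1 from conn(h,g), conn(g,b)
round 3: derive conn(h,c) via R1 from conn(h,g), conn(g,c)
round 3: derive conn(h,h) via R1 from conn(h,f), conn(f,h)
round 3: derive conn(h,i) via R1 from conn(h,f), conn(f,i)
round 3: derive conn(j,b) via R1 from conn(j,g), conn(g,b)
round 3: derive conn(j,c) via R1 from conn(j,g), conn(g,c)
round 3: derive conn(j,f) via R1 from conn(j,g), conn(g,f)
round 3: derive flow(a,c) via R2 from conn(a,c)
round 3: derive flow(f,h) via R2 from conn(f,h)
round 3: derive flow(f,i) via R2 from conn(f,i)
round 3: derive flow(g,b) via R2 from conn(g,b)
round 3: derive flow(g,c) via R2 from conn(g,c)
round 3: derive flow(g,f) via R2 from conn(g,f)
round 3: derive flow(h,g) via R2 from conn(h,g)
round 3: derive flow(j,h) via R2 from conn(j,h)
round 3: derive flow(j,i) via R2 from conn(j,i)
round 4: derive flow(f,b) via R2 from conn(f,b)
round 4: derive flow(f,c) via R2 from conn(f,c)
round 4: derive flow(f,f) via R2 from conn(f,f)
round 4: derive flow(g,g) via R2 from conn(g,g)
round 4: derive flow(h,b) via R2 from conn(h,b)
round 4: derive flow(h,c) via R2 from conn(h,c)
round 4: derive flow(h,h) via R2 from conn(h,h)
round 4: derive flow(h,i) via R2 from conn(h,i)
round 4: derive flow(j,b) via R2 from conn(j,b)
round 4: derive flow(j,c) via R2 from conn(j,c)
round 4: derive flow(j,f) via R2 from conn(j,f)

flow(j,f)  [via R2]
  conn(j,f)  [via R1]
    conn(j,g)  [via R0]
      link(j,g)  [fact]
    conn(g,f)  [via R1]
      conn(g,h)  [via R0]
        link(g,h)  [fact]
      conn(h,f)  [via R0]
        link(h,f)  [fact]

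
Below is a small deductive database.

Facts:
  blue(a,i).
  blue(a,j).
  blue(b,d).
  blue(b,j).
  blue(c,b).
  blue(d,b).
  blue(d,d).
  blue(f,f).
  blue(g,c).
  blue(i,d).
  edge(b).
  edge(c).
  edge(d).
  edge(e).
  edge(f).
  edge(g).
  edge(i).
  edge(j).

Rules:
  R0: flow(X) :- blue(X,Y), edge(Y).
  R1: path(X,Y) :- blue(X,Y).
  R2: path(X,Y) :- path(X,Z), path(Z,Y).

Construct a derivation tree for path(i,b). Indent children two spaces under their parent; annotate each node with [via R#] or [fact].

path(i,b)  [via R2]
  path(i,d)  [via R1]
    blue(i,d)  [fact]
  path(d,b)  [via R1]
    blue(d,b)  [fact]

round 1: derive path(a,i) via R1 from blue(a,i)
round 1: derive path(a,j) via R1 from blue(a,j)
round 1: derive path(b,d) via R1 from blue(b,d)
round 1: derive path(b,j) via R1 from blue(b,j)
round 1: derive path(c,b) via R1 from blue(c,b)
round 1: derive path(d,b) via R1 from blue(d,b)
round 1: derive path(d,d) via R1 from blue(d,d)
round 1: derive path(f,f) via R1 from blue(f,f)
round 1: derive path(g,c) via R1 from blue(g,c)
round 1: derive path(i,d) via R1 from blue(i,d)
round 2: derive path(a,d) via R2 from path(a,i), path(i,d)
round 2: derive path(b,b) via R2 from path(b,d), path(d,b)
round 2: derive path(c,d) via R2 from path(c,b), path(b,d)
round 2: derive path(c,j) via R2 from path(c,b), path(b,j)
round 2: derive path(d,j) via R2 from path(d,b), path(b,j)
round 2: derive path(g,b) via R2 from path(g,c), path(c,b)
round 2: derive path(i,b) via R2 from path(i,d), path(d,b)
round 3: derive path(a,b) via R2 from path(a,d), path(d,b)
round 3: derive path(g,d) via R2 from path(g,b), path(b,d)
round 3: derive path(g,j) via R2 from path(g,b), path(b,j)
round 3: derive path(i,j) via R2 from path(i,b), path(b,j)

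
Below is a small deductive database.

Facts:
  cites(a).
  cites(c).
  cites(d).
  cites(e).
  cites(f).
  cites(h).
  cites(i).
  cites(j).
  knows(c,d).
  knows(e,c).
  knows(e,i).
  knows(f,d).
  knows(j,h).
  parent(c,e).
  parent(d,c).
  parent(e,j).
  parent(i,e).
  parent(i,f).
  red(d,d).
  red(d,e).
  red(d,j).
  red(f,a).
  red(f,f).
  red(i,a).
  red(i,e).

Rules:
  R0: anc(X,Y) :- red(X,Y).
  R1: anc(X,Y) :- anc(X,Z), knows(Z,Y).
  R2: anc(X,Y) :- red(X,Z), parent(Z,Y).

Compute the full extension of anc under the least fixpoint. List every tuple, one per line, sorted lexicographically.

round 1: derive anc(d,d) via R0 from red(d,d)
round 1: derive anc(d,e) via R0 from red(d,e)
round 1: derive anc(d,j) via R0 from red(d,j)
round 1: derive anc(f,a) via R0 from red(f,a)
round 1: derive anc(f,f) via R0 from red(f,f)
round 1: derive anc(i,a) via R0 from red(i,a)
round 1: derive anc(i,e) via R0 from red(i,e)
round 1: derive anc(d,c) via R2 from red(d,d), parent(d,c)
round 1: derive anc(i,j) via R2 from red(i,e), parent(e,j)
round 2: derive anc(d,h) via R1 from anc(d,j), knows(j,h)
round 2: derive anc(d,i) via R1 from anc(d,e), knows(e,i)
round 2: derive anc(f,d) via R1 from anc(f,f), knows(f,d)
round 2: derive anc(i,c) via R1 from anc(i,e), knows(e,c)
round 2: derive anc(i,h) via R1 from anc(i,j), knows(j,h)
round 2: derive anc(i,i) via R1 from anc(i,e), knows(e,i)
round 3: derive anc(i,d) via R1 from anc(i,c), knows(c,d)

anc(d,c)
anc(d,d)
anc(d,e)
anc(d,h)
anc(d,i)
anc(d,j)
anc(f,a)
anc(f,d)
anc(f,f)
anc(i,a)
anc(i,c)
anc(i,d)
anc(i,e)
anc(i,h)
anc(i,i)
anc(i,j)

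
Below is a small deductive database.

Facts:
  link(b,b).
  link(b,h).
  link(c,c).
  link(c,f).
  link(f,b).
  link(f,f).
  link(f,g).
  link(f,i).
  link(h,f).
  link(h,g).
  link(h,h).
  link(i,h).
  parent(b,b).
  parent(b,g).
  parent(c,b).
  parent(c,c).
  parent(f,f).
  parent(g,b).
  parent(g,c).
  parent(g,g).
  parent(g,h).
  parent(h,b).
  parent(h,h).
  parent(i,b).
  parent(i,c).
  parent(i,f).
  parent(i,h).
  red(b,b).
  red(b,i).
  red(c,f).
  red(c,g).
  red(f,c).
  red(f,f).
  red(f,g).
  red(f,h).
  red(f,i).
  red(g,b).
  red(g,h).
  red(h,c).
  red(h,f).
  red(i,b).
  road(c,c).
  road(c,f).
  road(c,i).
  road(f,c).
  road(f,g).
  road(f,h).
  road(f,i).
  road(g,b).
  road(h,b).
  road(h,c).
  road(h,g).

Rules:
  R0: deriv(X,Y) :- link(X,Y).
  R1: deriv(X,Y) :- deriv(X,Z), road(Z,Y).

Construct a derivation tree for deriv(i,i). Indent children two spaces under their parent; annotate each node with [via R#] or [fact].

deriv(i,i)  [via R1]
  deriv(i,c)  [via R1]
    deriv(i,h)  [via R0]
      link(i,h)  [fact]
    road(h,c)  [fact]
  road(c,i)  [fact]

round 1: derive deriv(b,b) via R0 from link(b,b)
round 1: derive deriv(b,h) via R0 from link(b,h)
round 1: derive deriv(c,c) via R0 from link(c,c)
round 1: derive deriv(c,f) via R0 from link(c,f)
round 1: derive deriv(f,b) via R0 from link(f,b)
round 1: derive deriv(f,f) via R0 from link(f,f)
round 1: derive deriv(f,g) via R0 from link(f,g)
round 1: derive deriv(f,i) via R0 from link(f,i)
round 1: derive deriv(h,f) via R0 from link(h,f)
round 1: derive deriv(h,g) via R0 from link(h,g)
round 1: derive deriv(h,h) via R0 from link(h,h)
round 1: derive deriv(i,h) via R0 from link(i,h)
round 2: derive deriv(b,c) via R1 from deriv(b,h), road(h,c)
round 2: derive deriv(b,g) via R1 from deriv(b,h), road(h,g)
round 2: derive deriv(c,g) via R1 from deriv(c,f), road(f,g)
round 2: derive deriv(c,h) via R1 from deriv(c,f), road(f,h)
round 2: derive deriv(c,i) via R1 from deriv(c,c), road(c,i)
round 2: derive deriv(f,c) via R1 from deriv(f,f), road(f,c)
round 2: derive deriv(f,h) via R1 from deriv(f,f), road(f,h)
round 2: derive deriv(h,b) via R1 from deriv(h,g), road(g,b)
round 2: derive deriv(h,c) via R1 from deriv(h,f), road(f,c)
round 2: derive deriv(h,i) via R1 from deriv(h,f), road(f,i)
round 2: derive deriv(i,b) via R1 from deriv(i,h), road(h,b)
round 2: derive deriv(i,c) via R1 from deriv(i,h), road(h,c)
round 2: derive deriv(i,g) via R1 from deriv(i,h), road(h,g)
round 3: derive deriv(b,f) via R1 from deriv(b,c), road(c,f)
round 3: derive deriv(b,i) via R1 from deriv(b,c), road(c,i)
round 3: derive deriv(c,b) via R1 from deriv(c,g), road(g,b)
round 3: derive deriv(i,f) via R1 from deriv(i,c), road(c,f)
round 3: derive deriv(i,i) via R1 from deriv(i,c), road(c,i)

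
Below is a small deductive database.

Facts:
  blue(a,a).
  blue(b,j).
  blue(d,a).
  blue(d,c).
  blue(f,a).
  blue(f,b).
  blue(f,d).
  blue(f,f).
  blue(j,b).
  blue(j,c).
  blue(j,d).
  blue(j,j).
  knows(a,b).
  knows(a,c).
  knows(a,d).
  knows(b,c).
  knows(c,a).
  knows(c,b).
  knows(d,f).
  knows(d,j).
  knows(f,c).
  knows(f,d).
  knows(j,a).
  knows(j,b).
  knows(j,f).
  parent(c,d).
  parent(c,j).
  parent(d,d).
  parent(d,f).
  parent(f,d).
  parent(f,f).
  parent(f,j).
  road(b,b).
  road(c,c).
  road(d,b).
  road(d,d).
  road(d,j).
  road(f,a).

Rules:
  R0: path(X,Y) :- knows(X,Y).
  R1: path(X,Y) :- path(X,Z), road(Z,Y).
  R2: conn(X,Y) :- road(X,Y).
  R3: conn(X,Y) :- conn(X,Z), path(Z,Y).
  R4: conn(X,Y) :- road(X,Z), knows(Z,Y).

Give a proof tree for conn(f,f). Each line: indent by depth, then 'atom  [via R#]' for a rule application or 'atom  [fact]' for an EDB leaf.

round 1: derive path(a,b) via R0 from knows(a,b)
round 1: derive path(a,c) via R0 from knows(a,c)
round 1: derive path(a,d) via R0 from knows(a,d)
round 1: derive path(b,c) via R0 from knows(b,c)
round 1: derive path(c,a) via R0 from knows(c,a)
round 1: derive path(c,b) via R0 from knows(c,b)
round 1: derive path(d,f) via R0 from knows(d,f)
round 1: derive path(d,j) via R0 from knows(d,j)
round 1: derive path(f,c) via R0 from knows(f,c)
round 1: derive path(f,d) via R0 from knows(f,d)
round 1: derive path(j,a) via R0 from knows(j,a)
round 1: derive path(j,b) via R0 from knows(j,b)
round 1: derive path(j,f) via R0 from knows(j,f)
round 1: derive conn(b,b) via R2 from road(b,b)
round 1: derive conn(c,c) via R2 from road(c,c)
round 1: derive conn(d,b) via R2 from road(d,b)
round 1: derive conn(d,d) via R2 from road(d,d)
round 1: derive conn(d,j) via R2 from road(d,j)
round 1: derive conn(f,a) via R2 from road(f,a)
round 1: derive conn(b,c) via R4 from road(b,b), knows(b,c)
round 1: derive conn(c,a) via R4 from road(c,c), knows(c,a)
round 1: derive conn(c,b) via R4 from road(c,c), knows(c,b)
round 1: derive conn(d,a) via R4 from road(d,j), knows(j,a)
round 1: derive conn(d,c) via R4 from road(d,b), knows(b,c)
round 1: derive conn(d,f) via R4 from road(d,d), knows(d,f)
round 1: derive conn(f,b) via R4 from road(f,a), knows(a,b)
round 1: derive conn(f,c) via R4 from road(f,a), knows(a,c)
round 1: derive conn(f,d) via R4 from road(f,a), knows(a,d)
round 2: derive path(a,j) via R1 from path(a,d), road(d,j)
round 2: derive path(d,a) via R1 from path(d,f), road(f,a)
round 2: derive path(f,b) via R1 from path(f,d), road(d,b)
round 2: derive path(f,j) via R1 from path(f,d), road(d,j)
round 2: derive conn(b,a) via R3 from conn(b,c), path(c,a)
round 2: derive conn(c,d) via R3 from conn(c,a), path(a,d)
round 2: derive conn(f,f) via R3 from conn(f,d), path(d,f)
round 2: derive conn(f,j) via R3 from conn(f,d), path(d,j)
round 3: derive conn(b,d) via R3 from conn(b,a), path(a,d)
round 3: derive conn(b,j) via R3 from conn(b,a), path(a,j)
round 3: derive conn(c,f) via R3 from conn(c,d), path(d,f)
round 3: derive conn(c,j) via R3 from conn(c,a), path(a,j)
round 4: derive conn(b,f) via R3 from conn(b,d), path(d,f)

conn(f,f)  [via R3]
  conn(f,d)  [via R4]
    road(f,a)  [fact]
    knows(a,d)  [fact]
  path(d,f)  [via R0]
    knows(d,f)  [fact]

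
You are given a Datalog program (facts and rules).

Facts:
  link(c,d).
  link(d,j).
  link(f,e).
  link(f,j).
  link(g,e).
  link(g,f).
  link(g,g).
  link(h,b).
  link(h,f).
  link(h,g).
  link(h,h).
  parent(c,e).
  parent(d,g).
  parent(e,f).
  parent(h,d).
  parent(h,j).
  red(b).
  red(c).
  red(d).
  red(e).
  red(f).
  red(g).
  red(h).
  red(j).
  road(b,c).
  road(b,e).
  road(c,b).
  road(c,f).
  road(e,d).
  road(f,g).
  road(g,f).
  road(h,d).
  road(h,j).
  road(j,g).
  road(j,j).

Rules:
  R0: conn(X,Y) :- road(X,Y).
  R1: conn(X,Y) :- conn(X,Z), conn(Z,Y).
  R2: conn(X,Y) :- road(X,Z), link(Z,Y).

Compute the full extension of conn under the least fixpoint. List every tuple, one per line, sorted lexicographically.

round 1: derive conn(b,c) via R0 from road(b,c)
round 1: derive conn(b,e) via R0 from road(b,e)
round 1: derive conn(c,b) via R0 from road(c,b)
round 1: derive conn(c,f) via R0 from road(c,f)
round 1: derive conn(e,d) via R0 from road(e,d)
round 1: derive conn(f,g) via R0 from road(f,g)
round 1: derive conn(g,f) via R0 from road(g,f)
round 1: derive conn(h,d) via R0 from road(h,d)
round 1: derive conn(h,j) via R0 from road(h,j)
round 1: derive conn(j,g) via R0 from road(j,g)
round 1: derive conn(j,j) via R0 from road(j,j)
round 1: derive conn(b,d) via R2 from road(b,c), link(c,d)
round 1: derive conn(c,e) via R2 from road(c,f), link(f,e)
round 1: derive conn(c,j) via R2 from road(c,f), link(f,j)
round 1: derive conn(e,j) via R2 from road(e,d), link(d,j)
round 1: derive conn(f,e) via R2 from road(f,g), link(g,e)
round 1: derive conn(f,f) via R2 from road(f,g), link(g,f)
round 1: derive conn(g,e) via R2 from road(g,f), link(f,e)
round 1: derive conn(g,j) via R2 from road(g,f), link(f,j)
round 1: derive conn(j,e) via R2 from road(j,g), link(g,e)
round 1: derive conn(j,f) via R2 from road(j,g), link(g,f)
round 2: derive conn(b,b) via R1 from conn(b,c), conn(c,b)
round 2: derive conn(b,f) via R1 from conn(b,c), conn(c,f)
round 2: derive conn(b,j) via R1 from conn(b,c), conn(c,j)
round 2: derive conn(c,c) via R1 from conn(c,b), conn(b,c)
round 2: derive conn(c,d) via R1 from conn(c,b), conn(b,d)
round 2: derive conn(c,g) via R1 from conn(c,f), conn(f,g)
round 2: derive conn(e,e) via R1 from conn(e,j), conn(j,e)
round 2: derive conn(e,f) via R1 from conn(e,j), conn(j,f)
round 2: derive conn(e,g) via R1 from conn(e,j), conn(j,g)
round 2: derive conn(f,d) via R1 from conn(f,e), conn(e,d)
round 2: derive conn(f,j) via R1 from conn(f,e), conn(e,j)
round 2: derive conn(g,d) via R1 from conn(g,e), conn(e,d)
round 2: derive conn(g,g) via R1 from conn(g,f), conn(f,g)
round 2: derive conn(h,e) via R1 from conn(h,j), conn(j,e)
round 2: derive conn(h,f) via R1 from conn(h,j), conn(j,f)
round 2: derive conn(h,g) via R1 from conn(h,j), conn(j,g)
round 2: derive conn(j,d) via R1 from conn(j,e), conn(e,d)
round 3: derive conn(b,g) via R1 from conn(b,c), conn(c,g)

conn(b,b)
conn(b,c)
conn(b,d)
conn(b,e)
conn(b,f)
conn(b,g)
conn(b,j)
conn(c,b)
conn(c,c)
conn(c,d)
conn(c,e)
conn(c,f)
conn(c,g)
conn(c,j)
conn(e,d)
conn(e,e)
conn(e,f)
conn(e,g)
conn(e,j)
conn(f,d)
conn(f,e)
conn(f,f)
conn(f,g)
conn(f,j)
conn(g,d)
conn(g,e)
conn(g,f)
conn(g,g)
conn(g,j)
conn(h,d)
conn(h,e)
conn(h,f)
conn(h,g)
conn(h,j)
conn(j,d)
conn(j,e)
conn(j,f)
conn(j,g)
conn(j,j)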